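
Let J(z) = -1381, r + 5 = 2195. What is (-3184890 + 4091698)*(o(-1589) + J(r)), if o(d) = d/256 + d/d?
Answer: -40224756019/32 ≈ -1.2570e+9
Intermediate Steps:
r = 2190 (r = -5 + 2195 = 2190)
o(d) = 1 + d/256 (o(d) = d*(1/256) + 1 = d/256 + 1 = 1 + d/256)
(-3184890 + 4091698)*(o(-1589) + J(r)) = (-3184890 + 4091698)*((1 + (1/256)*(-1589)) - 1381) = 906808*((1 - 1589/256) - 1381) = 906808*(-1333/256 - 1381) = 906808*(-354869/256) = -40224756019/32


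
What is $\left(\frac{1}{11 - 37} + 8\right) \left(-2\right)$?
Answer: $- \frac{207}{13} \approx -15.923$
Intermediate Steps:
$\left(\frac{1}{11 - 37} + 8\right) \left(-2\right) = \left(\frac{1}{-26} + 8\right) \left(-2\right) = \left(- \frac{1}{26} + 8\right) \left(-2\right) = \frac{207}{26} \left(-2\right) = - \frac{207}{13}$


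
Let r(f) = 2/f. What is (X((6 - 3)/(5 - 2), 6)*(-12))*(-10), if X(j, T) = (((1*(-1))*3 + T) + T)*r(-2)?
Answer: -1080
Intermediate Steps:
X(j, T) = 3 - 2*T (X(j, T) = (((1*(-1))*3 + T) + T)*(2/(-2)) = ((-1*3 + T) + T)*(2*(-1/2)) = ((-3 + T) + T)*(-1) = (-3 + 2*T)*(-1) = 3 - 2*T)
(X((6 - 3)/(5 - 2), 6)*(-12))*(-10) = ((3 - 2*6)*(-12))*(-10) = ((3 - 12)*(-12))*(-10) = -9*(-12)*(-10) = 108*(-10) = -1080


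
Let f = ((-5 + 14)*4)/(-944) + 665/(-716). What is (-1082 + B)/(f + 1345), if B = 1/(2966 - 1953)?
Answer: -7717028310/9585906557 ≈ -0.80504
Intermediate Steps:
B = 1/1013 ≈ 0.00098717
f = -20423/21122 (f = (9*4)*(-1/944) + 665*(-1/716) = 36*(-1/944) - 665/716 = -9/236 - 665/716 = -20423/21122 ≈ -0.96691)
(-1082 + B)/(f + 1345) = (-1082 + 1/1013)/(-20423/21122 + 1345) = -1096065/(1013*28388667/21122) = -1096065/1013*21122/28388667 = -7717028310/9585906557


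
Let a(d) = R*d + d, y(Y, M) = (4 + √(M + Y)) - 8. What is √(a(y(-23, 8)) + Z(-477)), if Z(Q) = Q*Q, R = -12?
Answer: √(227573 - 11*I*√15) ≈ 477.05 - 0.045*I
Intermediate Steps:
y(Y, M) = -4 + √(M + Y)
Z(Q) = Q²
a(d) = -11*d (a(d) = -12*d + d = -11*d)
√(a(y(-23, 8)) + Z(-477)) = √(-11*(-4 + √(8 - 23)) + (-477)²) = √(-11*(-4 + √(-15)) + 227529) = √(-11*(-4 + I*√15) + 227529) = √((44 - 11*I*√15) + 227529) = √(227573 - 11*I*√15)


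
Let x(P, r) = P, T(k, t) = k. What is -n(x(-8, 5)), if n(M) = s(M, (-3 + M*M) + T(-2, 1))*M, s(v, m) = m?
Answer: 472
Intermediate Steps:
n(M) = M*(-5 + M**2) (n(M) = ((-3 + M*M) - 2)*M = ((-3 + M**2) - 2)*M = (-5 + M**2)*M = M*(-5 + M**2))
-n(x(-8, 5)) = -(-8)*(-5 + (-8)**2) = -(-8)*(-5 + 64) = -(-8)*59 = -1*(-472) = 472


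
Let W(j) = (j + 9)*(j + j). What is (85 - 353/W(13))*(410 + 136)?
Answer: 1013607/22 ≈ 46073.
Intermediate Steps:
W(j) = 2*j*(9 + j) (W(j) = (9 + j)*(2*j) = 2*j*(9 + j))
(85 - 353/W(13))*(410 + 136) = (85 - 353*1/(26*(9 + 13)))*(410 + 136) = (85 - 353/(2*13*22))*546 = (85 - 353/572)*546 = (48267/572)*546 = 1013607/22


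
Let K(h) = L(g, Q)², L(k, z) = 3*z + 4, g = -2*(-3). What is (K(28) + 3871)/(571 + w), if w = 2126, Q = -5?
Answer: 3992/2697 ≈ 1.4802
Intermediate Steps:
g = 6
L(k, z) = 4 + 3*z
K(h) = 121 (K(h) = (4 + 3*(-5))² = (4 - 15)² = (-11)² = 121)
(K(28) + 3871)/(571 + w) = (121 + 3871)/(571 + 2126) = 3992/2697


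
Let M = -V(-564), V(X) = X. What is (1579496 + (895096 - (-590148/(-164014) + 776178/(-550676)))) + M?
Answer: 55888090336144707/22579643366 ≈ 2.4752e+6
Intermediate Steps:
M = 564 (M = -1*(-564) = 564)
(1579496 + (895096 - (-590148/(-164014) + 776178/(-550676)))) + M = (1579496 + (895096 - (-590148/(-164014) + 776178/(-550676)))) + 564 = (1579496 + (895096 - (-590148*(-1/164014) + 776178*(-1/550676)))) + 564 = (1579496 + (895096 - (295074/82007 - 388089/275338))) + 564 = (1579496 + (895096 - 1*49419070389/22579643366)) + 564 = (1579496 + (895096 - 49419070389/22579643366)) + 564 = (1579496 + 20210899039262747/22579643366) + 564 = 55875355417286283/22579643366 + 564 = 55888090336144707/22579643366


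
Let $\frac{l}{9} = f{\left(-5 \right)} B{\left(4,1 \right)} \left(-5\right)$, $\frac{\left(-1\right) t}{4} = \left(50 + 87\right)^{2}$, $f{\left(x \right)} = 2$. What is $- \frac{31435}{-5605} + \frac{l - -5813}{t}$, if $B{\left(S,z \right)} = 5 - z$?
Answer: $\frac{465889999}{84160196} \approx 5.5358$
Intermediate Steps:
$t = -75076$ ($t = - 4 \left(50 + 87\right)^{2} = - 4 \cdot 137^{2} = \left(-4\right) 18769 = -75076$)
$l = -360$ ($l = 9 \cdot 2 \left(5 - 1\right) \left(-5\right) = 9 \cdot 2 \cdot 4 \left(-5\right) = 9 \cdot 8 \left(-5\right) = 9 \left(-40\right) = -360$)
$- \frac{31435}{-5605} + \frac{l - -5813}{t} = - \frac{31435}{-5605} + \frac{-360 - -5813}{-75076} = \left(-31435\right) \left(- \frac{1}{5605}\right) + \left(-360 + 5813\right) \left(- \frac{1}{75076}\right) = \frac{6287}{1121} + 5453 \left(- \frac{1}{75076}\right) = \frac{6287}{1121} - \frac{5453}{75076} = \frac{465889999}{84160196}$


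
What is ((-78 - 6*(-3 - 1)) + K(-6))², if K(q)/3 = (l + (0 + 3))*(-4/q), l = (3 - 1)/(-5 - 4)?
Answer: 190096/81 ≈ 2346.9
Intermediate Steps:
l = -2/9 (l = 2/(-9) = 2*(-⅑) = -2/9 ≈ -0.22222)
K(q) = -100/(3*q) (K(q) = 3*((-2/9 + (0 + 3))*(-4/q)) = 3*((-2/9 + 3)*(-4/q)) = 3*(25*(-4/q)/9) = 3*(-100/(9*q)) = -100/(3*q))
((-78 - 6*(-3 - 1)) + K(-6))² = ((-78 - 6*(-3 - 1)) - 100/3/(-6))² = ((-78 - 6*(-4)) - 100/3*(-⅙))² = ((-78 - 1*(-24)) + 50/9)² = ((-78 + 24) + 50/9)² = (-54 + 50/9)² = (-436/9)² = 190096/81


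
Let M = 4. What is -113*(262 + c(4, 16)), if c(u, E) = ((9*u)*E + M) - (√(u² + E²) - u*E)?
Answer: -102378 + 452*√17 ≈ -1.0051e+5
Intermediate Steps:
c(u, E) = 4 - √(E² + u²) + 10*E*u (c(u, E) = ((9*u)*E + 4) - (√(u² + E²) - u*E) = (9*E*u + 4) - (√(E² + u²) - E*u) = (4 + 9*E*u) - (√(E² + u²) - E*u) = (4 + 9*E*u) + (-√(E² + u²) + E*u) = 4 - √(E² + u²) + 10*E*u)
-113*(262 + c(4, 16)) = -113*(262 + (4 - √(16² + 4²) + 10*16*4)) = -113*(262 + (4 - √(256 + 16) + 640)) = -113*(262 + (4 - √272 + 640)) = -113*(262 + (4 - 4*√17 + 640)) = -113*(262 + (644 - 4*√17)) = -113*(906 - 4*√17) = -102378 + 452*√17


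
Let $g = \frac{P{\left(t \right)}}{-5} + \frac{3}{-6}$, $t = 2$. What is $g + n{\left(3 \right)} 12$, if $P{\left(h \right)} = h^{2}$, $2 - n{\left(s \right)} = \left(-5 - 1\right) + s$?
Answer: $\frac{587}{10} \approx 58.7$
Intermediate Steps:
$n{\left(s \right)} = 8 - s$ ($n{\left(s \right)} = 2 - \left(\left(-5 - 1\right) + s\right) = 2 - \left(-6 + s\right) = 8 - s$)
$g = - \frac{13}{10}$ ($g = \frac{2^{2}}{-5} + \frac{3}{-6} = 4 \left(- \frac{1}{5}\right) + 3 \left(- \frac{1}{6}\right) = - \frac{4}{5} - \frac{1}{2} = - \frac{13}{10} \approx -1.3$)
$g + n{\left(3 \right)} 12 = - \frac{13}{10} + \left(8 - 3\right) 12 = - \frac{13}{10} + 5 \cdot 12 = - \frac{13}{10} + 60 = \frac{587}{10}$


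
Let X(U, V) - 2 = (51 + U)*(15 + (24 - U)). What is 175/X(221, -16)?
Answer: -175/49502 ≈ -0.0035352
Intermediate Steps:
X(U, V) = 2 + (39 - U)*(51 + U) (X(U, V) = 2 + (51 + U)*(15 + (24 - U)) = 2 + (51 + U)*(39 - U) = 2 + (39 - U)*(51 + U))
175/X(221, -16) = 175/(1991 - 1*221**2 - 12*221) = 175/(1991 - 1*48841 - 2652) = 175/(1991 - 48841 - 2652) = 175/(-49502) = 175*(-1/49502) = -175/49502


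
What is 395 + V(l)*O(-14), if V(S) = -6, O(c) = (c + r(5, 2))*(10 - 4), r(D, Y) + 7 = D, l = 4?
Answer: 971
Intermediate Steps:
r(D, Y) = -7 + D
O(c) = -12 + 6*c (O(c) = (c + (-7 + 5))*(10 - 4) = (c - 2)*6 = (-2 + c)*6 = -12 + 6*c)
395 + V(l)*O(-14) = 395 - 6*(-12 + 6*(-14)) = 395 - 6*(-12 - 84) = 395 - 6*(-96) = 395 + 576 = 971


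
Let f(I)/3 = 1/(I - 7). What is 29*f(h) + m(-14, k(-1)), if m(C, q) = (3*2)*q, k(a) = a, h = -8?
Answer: -59/5 ≈ -11.800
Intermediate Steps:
m(C, q) = 6*q
f(I) = 3/(-7 + I) (f(I) = 3/(I - 7) = 3/(-7 + I))
29*f(h) + m(-14, k(-1)) = 29*(3/(-7 - 8)) + 6*(-1) = 29*(3/(-15)) - 6 = 29*(3*(-1/15)) - 6 = 29*(-⅕) - 6 = -29/5 - 6 = -59/5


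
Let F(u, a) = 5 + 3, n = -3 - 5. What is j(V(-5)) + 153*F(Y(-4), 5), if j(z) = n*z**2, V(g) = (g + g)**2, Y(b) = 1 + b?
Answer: -78776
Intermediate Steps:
V(g) = 4*g**2 (V(g) = (2*g)**2 = 4*g**2)
n = -8
F(u, a) = 8
j(z) = -8*z**2
j(V(-5)) + 153*F(Y(-4), 5) = -8*(4*(-5)**2)**2 + 153*8 = -8*(4*25)**2 + 1224 = -8*100**2 + 1224 = -8*10000 + 1224 = -80000 + 1224 = -78776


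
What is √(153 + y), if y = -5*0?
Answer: 3*√17 ≈ 12.369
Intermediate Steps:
y = 0
√(153 + y) = √(153 + 0) = √153 = 3*√17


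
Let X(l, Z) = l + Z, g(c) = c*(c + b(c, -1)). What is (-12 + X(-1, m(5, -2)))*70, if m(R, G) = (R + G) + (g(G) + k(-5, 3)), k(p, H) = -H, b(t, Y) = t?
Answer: -350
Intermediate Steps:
g(c) = 2*c² (g(c) = c*(c + c) = c*(2*c) = 2*c²)
m(R, G) = -3 + G + R + 2*G² (m(R, G) = (R + G) + (2*G² - 1*3) = (G + R) + (2*G² - 3) = (G + R) + (-3 + 2*G²) = -3 + G + R + 2*G²)
X(l, Z) = Z + l
(-12 + X(-1, m(5, -2)))*70 = (-12 + ((-3 - 2 + 5 + 2*(-2)²) - 1))*70 = (-12 + ((-3 - 2 + 5 + 2*4) - 1))*70 = (-12 + ((-3 - 2 + 5 + 8) - 1))*70 = (-12 + (8 - 1))*70 = (-12 + 7)*70 = -5*70 = -350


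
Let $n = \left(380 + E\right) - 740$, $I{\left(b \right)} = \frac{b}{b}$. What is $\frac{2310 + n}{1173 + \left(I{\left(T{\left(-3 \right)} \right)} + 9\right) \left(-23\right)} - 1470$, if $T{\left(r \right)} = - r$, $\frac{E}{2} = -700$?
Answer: $- \frac{1385660}{943} \approx -1469.4$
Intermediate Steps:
$E = -1400$ ($E = 2 \left(-700\right) = -1400$)
$I{\left(b \right)} = 1$
$n = -1760$ ($n = \left(380 - 1400\right) - 740 = -1020 - 740 = -1760$)
$\frac{2310 + n}{1173 + \left(I{\left(T{\left(-3 \right)} \right)} + 9\right) \left(-23\right)} - 1470 = \frac{2310 - 1760}{1173 + \left(1 + 9\right) \left(-23\right)} - 1470 = \frac{550}{1173 + 10 \left(-23\right)} - 1470 = \frac{550}{1173 - 230} - 1470 = \frac{550}{943} - 1470 = - \frac{1385660}{943}$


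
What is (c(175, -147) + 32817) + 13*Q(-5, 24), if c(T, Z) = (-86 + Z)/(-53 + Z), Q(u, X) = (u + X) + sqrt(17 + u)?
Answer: 6613033/200 + 26*sqrt(3) ≈ 33110.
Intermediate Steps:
Q(u, X) = X + u + sqrt(17 + u) (Q(u, X) = (X + u) + sqrt(17 + u) = X + u + sqrt(17 + u))
c(T, Z) = (-86 + Z)/(-53 + Z)
(c(175, -147) + 32817) + 13*Q(-5, 24) = ((-86 - 147)/(-53 - 147) + 32817) + 13*(24 - 5 + sqrt(17 - 5)) = (-233/(-200) + 32817) + 13*(24 - 5 + sqrt(12)) = (-1/200*(-233) + 32817) + 13*(24 - 5 + 2*sqrt(3)) = (233/200 + 32817) + 13*(19 + 2*sqrt(3)) = 6563633/200 + (247 + 26*sqrt(3)) = 6613033/200 + 26*sqrt(3)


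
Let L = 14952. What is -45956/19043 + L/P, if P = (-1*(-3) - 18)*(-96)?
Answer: 9106429/1142580 ≈ 7.9701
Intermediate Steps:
P = 1440 (P = (3 - 18)*(-96) = -15*(-96) = 1440)
-45956/19043 + L/P = -45956/19043 + 14952/1440 = -45956*1/19043 + 14952*(1/1440) = -45956/19043 + 623/60 = 9106429/1142580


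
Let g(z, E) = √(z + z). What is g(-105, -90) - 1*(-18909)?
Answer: 18909 + I*√210 ≈ 18909.0 + 14.491*I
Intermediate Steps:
g(z, E) = √2*√z (g(z, E) = √(2*z) = √2*√z)
g(-105, -90) - 1*(-18909) = √2*√(-105) - 1*(-18909) = √2*(I*√105) + 18909 = I*√210 + 18909 = 18909 + I*√210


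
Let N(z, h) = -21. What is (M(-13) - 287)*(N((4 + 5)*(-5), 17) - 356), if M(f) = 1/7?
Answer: 757016/7 ≈ 1.0815e+5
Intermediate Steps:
M(f) = 1/7
(M(-13) - 287)*(N((4 + 5)*(-5), 17) - 356) = (1/7 - 287)*(-21 - 356) = -2008/7*(-377) = 757016/7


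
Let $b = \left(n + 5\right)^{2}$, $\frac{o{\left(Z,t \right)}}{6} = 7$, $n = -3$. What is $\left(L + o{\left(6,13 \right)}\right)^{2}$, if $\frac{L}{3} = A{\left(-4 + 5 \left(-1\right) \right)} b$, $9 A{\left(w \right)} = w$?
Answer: $900$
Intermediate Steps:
$A{\left(w \right)} = \frac{w}{9}$
$o{\left(Z,t \right)} = 42$ ($o{\left(Z,t \right)} = 6 \cdot 7 = 42$)
$b = 4$ ($b = \left(-3 + 5\right)^{2} = 2^{2} = 4$)
$L = -12$ ($L = 3 \frac{-4 + 5 \left(-1\right)}{9} \cdot 4 = 3 \frac{-4 - 5}{9} \cdot 4 = 3 \cdot \frac{1}{9} \left(-9\right) 4 = 3 \left(\left(-1\right) 4\right) = 3 \left(-4\right) = -12$)
$\left(L + o{\left(6,13 \right)}\right)^{2} = \left(-12 + 42\right)^{2} = 30^{2} = 900$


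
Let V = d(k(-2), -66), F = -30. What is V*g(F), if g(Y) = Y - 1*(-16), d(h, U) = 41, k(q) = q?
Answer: -574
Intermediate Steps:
V = 41
g(Y) = 16 + Y (g(Y) = Y + 16 = 16 + Y)
V*g(F) = 41*(16 - 30) = 41*(-14) = -574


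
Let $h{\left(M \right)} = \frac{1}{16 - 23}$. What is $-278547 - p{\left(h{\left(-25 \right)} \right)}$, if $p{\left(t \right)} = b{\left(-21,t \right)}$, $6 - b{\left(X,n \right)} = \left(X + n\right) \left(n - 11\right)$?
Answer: $- \frac{13637553}{49} \approx -2.7832 \cdot 10^{5}$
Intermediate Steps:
$h{\left(M \right)} = - \frac{1}{7}$ ($h{\left(M \right)} = \frac{1}{-7} = - \frac{1}{7}$)
$b{\left(X,n \right)} = 6 - \left(-11 + n\right) \left(X + n\right)$ ($b{\left(X,n \right)} = 6 - \left(X + n\right) \left(n - 11\right) = 6 - \left(X + n\right) \left(-11 + n\right) = 6 - \left(-11 + n\right) \left(X + n\right)$)
$p{\left(t \right)} = -225 - t^{2} + 32 t$ ($p{\left(t \right)} = 6 - t^{2} + 11 \left(-21\right) + 11 t - - 21 t = 6 - t^{2} - 231 + 11 t + 21 t = -225 - t^{2} + 32 t$)
$-278547 - p{\left(h{\left(-25 \right)} \right)} = -278547 - \left(-225 - \left(- \frac{1}{7}\right)^{2} + 32 \left(- \frac{1}{7}\right)\right) = -278547 - \left(-225 - \frac{1}{49} - \frac{32}{7}\right) = -278547 - - \frac{11250}{49} = -278547 + \frac{11250}{49} = - \frac{13637553}{49}$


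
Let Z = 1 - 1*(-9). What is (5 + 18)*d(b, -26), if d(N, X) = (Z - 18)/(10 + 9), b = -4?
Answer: -184/19 ≈ -9.6842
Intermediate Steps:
Z = 10 (Z = 1 + 9 = 10)
d(N, X) = -8/19 (d(N, X) = (10 - 18)/(10 + 9) = -8/19)
(5 + 18)*d(b, -26) = (5 + 18)*(-8/19) = 23*(-8/19) = -184/19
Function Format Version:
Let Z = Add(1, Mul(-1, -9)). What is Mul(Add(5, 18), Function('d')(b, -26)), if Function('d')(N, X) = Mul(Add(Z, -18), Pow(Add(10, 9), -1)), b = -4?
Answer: Rational(-184, 19) ≈ -9.6842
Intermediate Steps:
Z = 10 (Z = Add(1, 9) = 10)
Function('d')(N, X) = Rational(-8, 19) (Function('d')(N, X) = Mul(Add(10, -18), Pow(Add(10, 9), -1)) = Mul(-8, Pow(19, -1)) = Mul(-8, Rational(1, 19)) = Rational(-8, 19))
Mul(Add(5, 18), Function('d')(b, -26)) = Mul(Add(5, 18), Rational(-8, 19)) = Mul(23, Rational(-8, 19)) = Rational(-184, 19)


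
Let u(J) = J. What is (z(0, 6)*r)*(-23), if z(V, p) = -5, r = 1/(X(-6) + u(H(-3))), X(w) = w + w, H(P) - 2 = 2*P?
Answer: -115/16 ≈ -7.1875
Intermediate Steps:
H(P) = 2 + 2*P
X(w) = 2*w
r = -1/16 (r = 1/(2*(-6) + (2 + 2*(-3))) = 1/(-12 + (2 - 6)) = 1/(-12 - 4) = 1/(-16) = -1/16 ≈ -0.062500)
(z(0, 6)*r)*(-23) = -5*(-1/16)*(-23) = (5/16)*(-23) = -115/16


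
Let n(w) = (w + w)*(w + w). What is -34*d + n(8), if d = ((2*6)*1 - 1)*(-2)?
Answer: 1004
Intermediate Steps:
n(w) = 4*w**2 (n(w) = (2*w)*(2*w) = 4*w**2)
d = -22 (d = (12*1 - 1)*(-2) = (12 - 1)*(-2) = 11*(-2) = -22)
-34*d + n(8) = -34*(-22) + 4*8**2 = 748 + 4*64 = 748 + 256 = 1004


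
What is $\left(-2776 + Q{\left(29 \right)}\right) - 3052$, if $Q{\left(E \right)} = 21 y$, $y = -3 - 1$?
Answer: $-5912$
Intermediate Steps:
$y = -4$
$Q{\left(E \right)} = -84$ ($Q{\left(E \right)} = 21 \left(-4\right) = -84$)
$\left(-2776 + Q{\left(29 \right)}\right) - 3052 = \left(-2776 - 84\right) - 3052 = -2860 - 3052 = -5912$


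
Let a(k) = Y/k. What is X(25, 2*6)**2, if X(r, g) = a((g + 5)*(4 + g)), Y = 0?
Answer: 0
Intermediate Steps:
a(k) = 0 (a(k) = 0/k = 0)
X(r, g) = 0
X(25, 2*6)**2 = 0**2 = 0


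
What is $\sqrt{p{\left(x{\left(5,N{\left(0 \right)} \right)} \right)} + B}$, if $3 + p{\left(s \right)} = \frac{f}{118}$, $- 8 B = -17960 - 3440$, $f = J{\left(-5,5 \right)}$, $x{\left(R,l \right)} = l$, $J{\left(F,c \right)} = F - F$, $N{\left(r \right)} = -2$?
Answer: $4 \sqrt{167} \approx 51.691$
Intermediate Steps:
$J{\left(F,c \right)} = 0$
$f = 0$
$B = 2675$ ($B = - \frac{-17960 - 3440}{8} = \left(- \frac{1}{8}\right) \left(-21400\right) = 2675$)
$p{\left(s \right)} = -3$ ($p{\left(s \right)} = -3 + \frac{0}{118} = -3 + 0 \cdot \frac{1}{118} = -3 + 0 = -3$)
$\sqrt{p{\left(x{\left(5,N{\left(0 \right)} \right)} \right)} + B} = \sqrt{-3 + 2675} = \sqrt{2672} = 4 \sqrt{167}$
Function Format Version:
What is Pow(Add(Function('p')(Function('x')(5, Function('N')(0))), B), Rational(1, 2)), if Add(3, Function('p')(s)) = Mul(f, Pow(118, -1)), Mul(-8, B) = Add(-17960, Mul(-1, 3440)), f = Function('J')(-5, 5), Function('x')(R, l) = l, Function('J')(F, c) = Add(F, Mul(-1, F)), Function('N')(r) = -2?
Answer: Mul(4, Pow(167, Rational(1, 2))) ≈ 51.691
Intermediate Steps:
Function('J')(F, c) = 0
f = 0
B = 2675 (B = Mul(Rational(-1, 8), Add(-17960, Mul(-1, 3440))) = Mul(Rational(-1, 8), Add(-17960, -3440)) = Mul(Rational(-1, 8), -21400) = 2675)
Function('p')(s) = -3 (Function('p')(s) = Add(-3, Mul(0, Pow(118, -1))) = Add(-3, Mul(0, Rational(1, 118))) = Add(-3, 0) = -3)
Pow(Add(Function('p')(Function('x')(5, Function('N')(0))), B), Rational(1, 2)) = Pow(Add(-3, 2675), Rational(1, 2)) = Pow(2672, Rational(1, 2)) = Mul(4, Pow(167, Rational(1, 2)))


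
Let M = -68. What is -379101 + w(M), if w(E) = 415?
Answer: -378686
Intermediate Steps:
-379101 + w(M) = -379101 + 415 = -378686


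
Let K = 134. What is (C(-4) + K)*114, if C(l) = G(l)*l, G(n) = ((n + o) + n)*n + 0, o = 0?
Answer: 684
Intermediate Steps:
G(n) = 2*n**2 (G(n) = ((n + 0) + n)*n + 0 = (n + n)*n + 0 = (2*n)*n + 0 = 2*n**2 + 0 = 2*n**2)
C(l) = 2*l**3 (C(l) = (2*l**2)*l = 2*l**3)
(C(-4) + K)*114 = (2*(-4)**3 + 134)*114 = (2*(-64) + 134)*114 = (-128 + 134)*114 = 6*114 = 684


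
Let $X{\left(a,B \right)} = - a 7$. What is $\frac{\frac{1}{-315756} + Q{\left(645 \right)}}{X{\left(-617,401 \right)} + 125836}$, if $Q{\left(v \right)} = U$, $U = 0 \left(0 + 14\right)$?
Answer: $- \frac{1}{41097222180} \approx -2.4333 \cdot 10^{-11}$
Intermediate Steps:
$X{\left(a,B \right)} = - 7 a$
$U = 0$ ($U = 0 \cdot 14 = 0$)
$Q{\left(v \right)} = 0$
$\frac{\frac{1}{-315756} + Q{\left(645 \right)}}{X{\left(-617,401 \right)} + 125836} = \frac{\frac{1}{-315756} + 0}{\left(-7\right) \left(-617\right) + 125836} = \frac{- \frac{1}{315756} + 0}{4319 + 125836} = - \frac{1}{315756 \cdot 130155} = \left(- \frac{1}{315756}\right) \frac{1}{130155} = - \frac{1}{41097222180}$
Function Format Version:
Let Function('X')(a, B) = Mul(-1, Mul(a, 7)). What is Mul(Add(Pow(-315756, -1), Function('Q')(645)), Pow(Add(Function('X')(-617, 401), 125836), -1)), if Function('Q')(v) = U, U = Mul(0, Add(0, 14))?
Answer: Rational(-1, 41097222180) ≈ -2.4333e-11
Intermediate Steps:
Function('X')(a, B) = Mul(-7, a) (Function('X')(a, B) = Mul(-1, Mul(7, a)) = Mul(-7, a))
U = 0 (U = Mul(0, 14) = 0)
Function('Q')(v) = 0
Mul(Add(Pow(-315756, -1), Function('Q')(645)), Pow(Add(Function('X')(-617, 401), 125836), -1)) = Mul(Add(Pow(-315756, -1), 0), Pow(Add(Mul(-7, -617), 125836), -1)) = Mul(Add(Rational(-1, 315756), 0), Pow(Add(4319, 125836), -1)) = Mul(Rational(-1, 315756), Pow(130155, -1)) = Mul(Rational(-1, 315756), Rational(1, 130155)) = Rational(-1, 41097222180)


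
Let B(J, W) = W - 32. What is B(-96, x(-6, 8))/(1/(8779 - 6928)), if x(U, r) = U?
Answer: -70338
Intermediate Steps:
B(J, W) = -32 + W
B(-96, x(-6, 8))/(1/(8779 - 6928)) = (-32 - 6)/(1/(8779 - 6928)) = -38/(1/1851) = -38/1/1851 = -38*1851 = -70338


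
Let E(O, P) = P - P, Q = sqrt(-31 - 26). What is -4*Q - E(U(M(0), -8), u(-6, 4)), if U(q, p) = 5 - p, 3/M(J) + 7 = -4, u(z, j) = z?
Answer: -4*I*sqrt(57) ≈ -30.199*I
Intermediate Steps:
M(J) = -3/11 (M(J) = 3/(-7 - 4) = 3/(-11) = 3*(-1/11) = -3/11)
Q = I*sqrt(57) (Q = sqrt(-57) = I*sqrt(57) ≈ 7.5498*I)
E(O, P) = 0
-4*Q - E(U(M(0), -8), u(-6, 4)) = -4*I*sqrt(57) - 1*0 = -4*I*sqrt(57) + 0 = -4*I*sqrt(57)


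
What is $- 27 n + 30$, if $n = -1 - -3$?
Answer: $-24$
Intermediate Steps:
$n = 2$ ($n = -1 + 3 = 2$)
$- 27 n + 30 = \left(-27\right) 2 + 30 = -54 + 30 = -24$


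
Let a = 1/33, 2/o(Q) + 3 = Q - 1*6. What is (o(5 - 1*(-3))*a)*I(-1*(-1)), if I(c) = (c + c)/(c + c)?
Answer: -2/33 ≈ -0.060606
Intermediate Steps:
o(Q) = 2/(-9 + Q) (o(Q) = 2/(-3 + (Q - 1*6)) = 2/(-3 + (Q - 6)) = 2/(-3 + (-6 + Q)) = 2/(-9 + Q))
I(c) = 1 (I(c) = (2*c)/((2*c)) = (2*c)*(1/(2*c)) = 1)
a = 1/33 ≈ 0.030303
(o(5 - 1*(-3))*a)*I(-1*(-1)) = ((2/(-9 + (5 - 1*(-3))))*(1/33))*1 = ((2/(-9 + (5 + 3)))*(1/33))*1 = ((2/(-9 + 8))*(1/33))*1 = ((2/(-1))*(1/33))*1 = ((2*(-1))*(1/33))*1 = -2*1/33*1 = -2/33*1 = -2/33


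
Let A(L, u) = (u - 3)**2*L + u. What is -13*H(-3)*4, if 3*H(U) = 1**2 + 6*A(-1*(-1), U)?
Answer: -10348/3 ≈ -3449.3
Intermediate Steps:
A(L, u) = u + L*(-3 + u)**2 (A(L, u) = (-3 + u)**2*L + u = L*(-3 + u)**2 + u = u + L*(-3 + u)**2)
H(U) = 1/3 + 2*U + 2*(-3 + U)**2 (H(U) = (1**2 + 6*(U + (-1*(-1))*(-3 + U)**2))/3 = (1 + 6*(U + 1*(-3 + U)**2))/3 = (1 + 6*(U + (-3 + U)**2))/3 = (1 + (6*U + 6*(-3 + U)**2))/3 = (1 + 6*U + 6*(-3 + U)**2)/3 = 1/3 + 2*U + 2*(-3 + U)**2)
-13*H(-3)*4 = -13*(55/3 - 10*(-3) + 2*(-3)**2)*4 = -13*(55/3 + 30 + 2*9)*4 = -13*(55/3 + 30 + 18)*4 = -13*199/3*4 = -2587/3*4 = -10348/3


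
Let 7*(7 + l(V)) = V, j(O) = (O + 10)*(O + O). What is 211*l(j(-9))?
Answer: -14137/7 ≈ -2019.6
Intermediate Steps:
j(O) = 2*O*(10 + O) (j(O) = (10 + O)*(2*O) = 2*O*(10 + O))
l(V) = -7 + V/7
211*l(j(-9)) = 211*(-7 + (2*(-9)*(10 - 9))/7) = 211*(-7 + (2*(-9)*1)/7) = 211*(-7 + (1/7)*(-18)) = 211*(-7 - 18/7) = 211*(-67/7) = -14137/7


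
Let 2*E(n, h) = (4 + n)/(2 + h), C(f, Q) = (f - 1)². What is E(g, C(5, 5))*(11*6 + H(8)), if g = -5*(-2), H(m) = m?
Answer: 259/9 ≈ 28.778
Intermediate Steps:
C(f, Q) = (-1 + f)²
g = 10
E(n, h) = (4 + n)/(2*(2 + h)) (E(n, h) = ((4 + n)/(2 + h))/2 = (4 + n)/(2*(2 + h)))
E(g, C(5, 5))*(11*6 + H(8)) = ((4 + 10)/(2*(2 + (-1 + 5)²)))*(11*6 + 8) = ((½)*14/(2 + 4²))*(66 + 8) = ((½)*14/(2 + 16))*74 = ((½)*14/18)*74 = ((½)*(1/18)*14)*74 = (7/18)*74 = 259/9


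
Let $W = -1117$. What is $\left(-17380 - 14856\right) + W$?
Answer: $-33353$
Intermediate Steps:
$\left(-17380 - 14856\right) + W = \left(-17380 - 14856\right) - 1117 = -32236 - 1117 = -33353$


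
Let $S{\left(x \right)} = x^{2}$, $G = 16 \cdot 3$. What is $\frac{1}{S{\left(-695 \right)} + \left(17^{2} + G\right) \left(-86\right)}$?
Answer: $\frac{1}{454043} \approx 2.2024 \cdot 10^{-6}$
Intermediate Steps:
$G = 48$
$\frac{1}{S{\left(-695 \right)} + \left(17^{2} + G\right) \left(-86\right)} = \frac{1}{\left(-695\right)^{2} + \left(17^{2} + 48\right) \left(-86\right)} = \frac{1}{483025 + \left(289 + 48\right) \left(-86\right)} = \frac{1}{483025 + 337 \left(-86\right)} = \frac{1}{483025 - 28982} = \frac{1}{454043}$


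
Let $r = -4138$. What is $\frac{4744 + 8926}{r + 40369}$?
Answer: $\frac{13670}{36231} \approx 0.3773$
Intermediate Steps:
$\frac{4744 + 8926}{r + 40369} = \frac{4744 + 8926}{-4138 + 40369} = \frac{13670}{36231}$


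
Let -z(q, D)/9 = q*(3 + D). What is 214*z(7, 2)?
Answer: -67410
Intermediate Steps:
z(q, D) = -9*q*(3 + D)
214*z(7, 2) = 214*(-9*7*(3 + 2)) = 214*(-9*7*5) = 214*(-315) = -67410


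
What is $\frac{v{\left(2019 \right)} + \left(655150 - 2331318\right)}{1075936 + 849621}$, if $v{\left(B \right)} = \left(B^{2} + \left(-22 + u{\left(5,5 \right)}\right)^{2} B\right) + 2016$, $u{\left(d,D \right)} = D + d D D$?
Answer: $\frac{25951825}{1925557} \approx 13.478$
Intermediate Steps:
$u{\left(d,D \right)} = D + d D^{2}$ ($u{\left(d,D \right)} = D + D d D = D + d D^{2}$)
$v{\left(B \right)} = 2016 + B^{2} + 11664 B$ ($v{\left(B \right)} = \left(B^{2} + \left(-22 + 5 \left(1 + 5 \cdot 5\right)\right)^{2} B\right) + 2016 = \left(B^{2} + \left(-22 + 5 \left(1 + 25\right)\right)^{2} B\right) + 2016 = \left(B^{2} + \left(-22 + 5 \cdot 26\right)^{2} B\right) + 2016 = \left(B^{2} + \left(-22 + 130\right)^{2} B\right) + 2016 = \left(B^{2} + 108^{2} B\right) + 2016 = \left(B^{2} + 11664 B\right) + 2016 = 2016 + B^{2} + 11664 B$)
$\frac{v{\left(2019 \right)} + \left(655150 - 2331318\right)}{1075936 + 849621} = \frac{\left(2016 + 2019^{2} + 11664 \cdot 2019\right) + \left(655150 - 2331318\right)}{1075936 + 849621} = \frac{\left(2016 + 4076361 + 23549616\right) - 1676168}{1925557} = \left(27627993 - 1676168\right) \frac{1}{1925557} = 25951825 \cdot \frac{1}{1925557} = \frac{25951825}{1925557}$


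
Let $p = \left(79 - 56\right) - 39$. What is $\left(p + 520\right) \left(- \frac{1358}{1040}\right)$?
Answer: $- \frac{42777}{65} \approx -658.11$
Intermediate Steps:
$p = -16$ ($p = \left(79 - 56\right) - 39 = 23 - 39 = -16$)
$\left(p + 520\right) \left(- \frac{1358}{1040}\right) = \left(-16 + 520\right) \left(- \frac{1358}{1040}\right) = 504 \left(\left(-1358\right) \frac{1}{1040}\right) = 504 \left(- \frac{679}{520}\right) = - \frac{42777}{65}$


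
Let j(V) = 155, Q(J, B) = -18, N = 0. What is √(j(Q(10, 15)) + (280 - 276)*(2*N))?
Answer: √155 ≈ 12.450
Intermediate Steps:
√(j(Q(10, 15)) + (280 - 276)*(2*N)) = √(155 + (280 - 276)*(2*0)) = √(155 + 4*0) = √(155 + 0) = √155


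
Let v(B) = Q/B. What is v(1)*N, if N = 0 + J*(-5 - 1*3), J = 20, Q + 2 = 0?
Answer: 320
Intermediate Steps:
Q = -2 (Q = -2 + 0 = -2)
v(B) = -2/B
N = -160 (N = 0 + 20*(-5 - 1*3) = 0 + 20*(-5 - 3) = 0 + 20*(-8) = 0 - 160 = -160)
v(1)*N = -2/1*(-160) = -2*1*(-160) = -2*(-160) = 320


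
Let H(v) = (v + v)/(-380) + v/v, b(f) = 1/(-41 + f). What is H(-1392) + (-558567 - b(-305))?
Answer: -18359823509/32870 ≈ -5.5856e+5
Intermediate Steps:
H(v) = 1 - v/190 (H(v) = (2*v)*(-1/380) + 1 = -v/190 + 1 = 1 - v/190)
H(-1392) + (-558567 - b(-305)) = (1 - 1/190*(-1392)) + (-558567 - 1/(-41 - 305)) = (1 + 696/95) + (-558567 - 1/(-346)) = 791/95 + (-558567 - 1*(-1/346)) = 791/95 + (-558567 + 1/346) = 791/95 - 193264181/346 = -18359823509/32870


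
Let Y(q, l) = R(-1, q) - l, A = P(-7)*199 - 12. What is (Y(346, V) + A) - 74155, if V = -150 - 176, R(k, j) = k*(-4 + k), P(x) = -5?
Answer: -74831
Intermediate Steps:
V = -326
A = -1007 (A = -5*199 - 12 = -995 - 12 = -1007)
Y(q, l) = 5 - l (Y(q, l) = -(-4 - 1) - l = -1*(-5) - l = 5 - l)
(Y(346, V) + A) - 74155 = ((5 - 1*(-326)) - 1007) - 74155 = ((5 + 326) - 1007) - 74155 = (331 - 1007) - 74155 = -676 - 74155 = -74831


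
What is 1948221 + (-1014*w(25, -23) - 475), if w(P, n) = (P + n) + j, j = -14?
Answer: 1959914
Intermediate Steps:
w(P, n) = -14 + P + n (w(P, n) = (P + n) - 14 = -14 + P + n)
1948221 + (-1014*w(25, -23) - 475) = 1948221 + (-1014*(-14 + 25 - 23) - 475) = 1948221 + (-1014*(-12) - 475) = 1948221 + (12168 - 475) = 1948221 + 11693 = 1959914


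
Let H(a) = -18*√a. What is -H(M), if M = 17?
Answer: 18*√17 ≈ 74.216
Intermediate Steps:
-H(M) = -(-18)*√17 = 18*√17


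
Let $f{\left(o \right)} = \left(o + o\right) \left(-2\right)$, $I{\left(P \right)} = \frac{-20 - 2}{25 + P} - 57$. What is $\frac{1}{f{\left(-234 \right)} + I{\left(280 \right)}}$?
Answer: $\frac{305}{268073} \approx 0.0011378$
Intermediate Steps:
$I{\left(P \right)} = -57 - \frac{22}{25 + P}$ ($I{\left(P \right)} = - \frac{22}{25 + P} - 57 = -57 - \frac{22}{25 + P}$)
$f{\left(o \right)} = - 4 o$ ($f{\left(o \right)} = 2 o \left(-2\right) = - 4 o$)
$\frac{1}{f{\left(-234 \right)} + I{\left(280 \right)}} = \frac{1}{\left(-4\right) \left(-234\right) + \frac{-1447 - 15960}{25 + 280}} = \frac{1}{936 + \frac{-1447 - 15960}{305}} = \frac{1}{936 + \frac{1}{305} \left(-17407\right)} = \frac{1}{936 - \frac{17407}{305}} = \frac{1}{\frac{268073}{305}} = \frac{305}{268073}$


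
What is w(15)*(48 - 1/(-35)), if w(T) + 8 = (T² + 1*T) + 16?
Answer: 416888/35 ≈ 11911.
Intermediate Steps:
w(T) = 8 + T + T² (w(T) = -8 + ((T² + 1*T) + 16) = -8 + ((T² + T) + 16) = -8 + ((T + T²) + 16) = -8 + (16 + T + T²) = 8 + T + T²)
w(15)*(48 - 1/(-35)) = (8 + 15 + 15²)*(48 - 1/(-35)) = (8 + 15 + 225)*(48 - 1*(-1/35)) = 248*(48 + 1/35) = 248*(1681/35) = 416888/35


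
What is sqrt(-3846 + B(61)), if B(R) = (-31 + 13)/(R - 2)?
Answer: 2*I*sqrt(3347247)/59 ≈ 62.019*I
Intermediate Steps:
B(R) = -18/(-2 + R)
sqrt(-3846 + B(61)) = sqrt(-3846 - 18/(-2 + 61)) = sqrt(-3846 - 18/59) = sqrt(-226932/59) = 2*I*sqrt(3347247)/59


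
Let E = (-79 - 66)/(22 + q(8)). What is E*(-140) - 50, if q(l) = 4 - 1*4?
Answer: 9600/11 ≈ 872.73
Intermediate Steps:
q(l) = 0 (q(l) = 4 - 4 = 0)
E = -145/22 (E = (-79 - 66)/(22 + 0) = -145/22 ≈ -6.5909)
E*(-140) - 50 = -145/22*(-140) - 50 = 10150/11 - 50 = 9600/11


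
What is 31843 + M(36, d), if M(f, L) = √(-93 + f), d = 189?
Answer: 31843 + I*√57 ≈ 31843.0 + 7.5498*I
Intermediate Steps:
31843 + M(36, d) = 31843 + √(-93 + 36) = 31843 + √(-57) = 31843 + I*√57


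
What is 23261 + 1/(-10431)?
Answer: 242635490/10431 ≈ 23261.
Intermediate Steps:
23261 + 1/(-10431) = 23261 - 1/10431 = 242635490/10431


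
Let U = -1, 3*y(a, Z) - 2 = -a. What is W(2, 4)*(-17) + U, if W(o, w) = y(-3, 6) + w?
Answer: -292/3 ≈ -97.333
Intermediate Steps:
y(a, Z) = ⅔ - a/3 (y(a, Z) = ⅔ + (-a)/3 = ⅔ - a/3)
W(o, w) = 5/3 + w (W(o, w) = (⅔ - ⅓*(-3)) + w = (⅔ + 1) + w = 5/3 + w)
W(2, 4)*(-17) + U = (5/3 + 4)*(-17) - 1 = (17/3)*(-17) - 1 = -289/3 - 1 = -292/3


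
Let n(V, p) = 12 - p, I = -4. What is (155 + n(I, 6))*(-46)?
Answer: -7406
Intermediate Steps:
(155 + n(I, 6))*(-46) = (155 + (12 - 1*6))*(-46) = (155 + (12 - 6))*(-46) = (155 + 6)*(-46) = 161*(-46) = -7406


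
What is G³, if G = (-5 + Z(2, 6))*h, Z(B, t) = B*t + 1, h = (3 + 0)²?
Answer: 373248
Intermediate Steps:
h = 9 (h = 3² = 9)
Z(B, t) = 1 + B*t
G = 72 (G = (-5 + (1 + 2*6))*9 = (-5 + (1 + 12))*9 = (-5 + 13)*9 = 8*9 = 72)
G³ = 72³ = 373248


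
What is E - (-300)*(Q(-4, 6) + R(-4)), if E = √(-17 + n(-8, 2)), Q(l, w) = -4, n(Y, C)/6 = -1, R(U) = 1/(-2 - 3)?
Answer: -1260 + I*√23 ≈ -1260.0 + 4.7958*I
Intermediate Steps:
R(U) = -⅕ (R(U) = 1/(-5) = -⅕)
n(Y, C) = -6 (n(Y, C) = 6*(-1) = -6)
E = I*√23 (E = √(-17 - 6) = √(-23) = I*√23 ≈ 4.7958*I)
E - (-300)*(Q(-4, 6) + R(-4)) = I*√23 - (-300)*(-4 - ⅕) = I*√23 - (-300)*(-21)/5 = I*√23 - 50*126/5 = I*√23 - 1260 = -1260 + I*√23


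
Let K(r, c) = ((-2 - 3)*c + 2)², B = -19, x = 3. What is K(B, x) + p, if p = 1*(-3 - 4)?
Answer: 162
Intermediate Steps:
K(r, c) = (2 - 5*c)² (K(r, c) = (-5*c + 2)² = (2 - 5*c)²)
p = -7 (p = 1*(-7) = -7)
K(B, x) + p = (-2 + 5*3)² - 7 = (-2 + 15)² - 7 = 13² - 7 = 169 - 7 = 162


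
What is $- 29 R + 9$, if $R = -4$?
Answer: $125$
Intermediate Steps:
$- 29 R + 9 = \left(-29\right) \left(-4\right) + 9 = 116 + 9 = 125$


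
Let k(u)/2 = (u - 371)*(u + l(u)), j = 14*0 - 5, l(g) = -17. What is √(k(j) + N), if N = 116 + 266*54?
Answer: 4*√1939 ≈ 176.14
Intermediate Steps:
j = -5 (j = 0 - 5 = -5)
k(u) = 2*(-371 + u)*(-17 + u) (k(u) = 2*((u - 371)*(u - 17)) = 2*((-371 + u)*(-17 + u)) = 2*(-371 + u)*(-17 + u))
N = 14480 (N = 116 + 14364 = 14480)
√(k(j) + N) = √((12614 - 776*(-5) + 2*(-5)²) + 14480) = √((12614 + 3880 + 2*25) + 14480) = √((12614 + 3880 + 50) + 14480) = √(16544 + 14480) = √31024 = 4*√1939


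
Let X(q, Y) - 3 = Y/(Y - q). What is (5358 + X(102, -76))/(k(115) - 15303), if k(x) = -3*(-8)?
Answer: -477167/1359831 ≈ -0.35090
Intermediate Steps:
k(x) = 24
X(q, Y) = 3 + Y/(Y - q)
(5358 + X(102, -76))/(k(115) - 15303) = (5358 + (-3*102 + 4*(-76))/(-76 - 1*102))/(24 - 15303) = (5358 + (-306 - 304)/(-76 - 102))/(-15279) = (5358 - 610/(-178))*(-1/15279) = (5358 - 1/178*(-610))*(-1/15279) = (5358 + 305/89)*(-1/15279) = (477167/89)*(-1/15279) = -477167/1359831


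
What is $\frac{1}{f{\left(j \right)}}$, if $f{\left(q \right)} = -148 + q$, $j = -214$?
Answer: $- \frac{1}{362} \approx -0.0027624$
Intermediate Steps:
$\frac{1}{f{\left(j \right)}} = \frac{1}{-148 - 214} = \frac{1}{-362} = - \frac{1}{362}$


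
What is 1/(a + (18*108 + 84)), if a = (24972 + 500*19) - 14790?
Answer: 1/21710 ≈ 4.6062e-5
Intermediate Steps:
a = 19682 (a = (24972 + 9500) - 14790 = 34472 - 14790 = 19682)
1/(a + (18*108 + 84)) = 1/(19682 + (18*108 + 84)) = 1/(19682 + (1944 + 84)) = 1/(19682 + 2028) = 1/21710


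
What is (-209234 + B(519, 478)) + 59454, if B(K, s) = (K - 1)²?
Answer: 118544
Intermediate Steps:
B(K, s) = (-1 + K)²
(-209234 + B(519, 478)) + 59454 = (-209234 + (-1 + 519)²) + 59454 = (-209234 + 518²) + 59454 = (-209234 + 268324) + 59454 = 59090 + 59454 = 118544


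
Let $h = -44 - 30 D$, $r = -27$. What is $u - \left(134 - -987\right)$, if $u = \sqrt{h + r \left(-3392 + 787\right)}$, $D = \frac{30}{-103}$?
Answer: $-1121 + \frac{\sqrt{745809919}}{103} \approx -855.86$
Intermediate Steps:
$D = - \frac{30}{103}$ ($D = 30 \left(- \frac{1}{103}\right) = - \frac{30}{103} \approx -0.29126$)
$h = - \frac{3632}{103}$ ($h = -44 - - \frac{900}{103} = -44 + \frac{900}{103} = - \frac{3632}{103} \approx -35.262$)
$u = \frac{\sqrt{745809919}}{103}$ ($u = \sqrt{- \frac{3632}{103} - 27 \left(-3392 + 787\right)} = \sqrt{- \frac{3632}{103} - -70335} = \sqrt{- \frac{3632}{103} + 70335} = \sqrt{\frac{7240873}{103}} = \frac{\sqrt{745809919}}{103} \approx 265.14$)
$u - \left(134 - -987\right) = \frac{\sqrt{745809919}}{103} - \left(134 - -987\right) = \frac{\sqrt{745809919}}{103} - \left(134 + 987\right) = \frac{\sqrt{745809919}}{103} - 1121 = -1121 + \frac{\sqrt{745809919}}{103}$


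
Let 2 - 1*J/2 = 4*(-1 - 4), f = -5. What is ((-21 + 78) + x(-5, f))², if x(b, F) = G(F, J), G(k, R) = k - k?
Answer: 3249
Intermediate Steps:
J = 44 (J = 4 - 8*(-1 - 4) = 4 - 8*(-5) = 4 - 2*(-20) = 4 + 40 = 44)
G(k, R) = 0
x(b, F) = 0
((-21 + 78) + x(-5, f))² = ((-21 + 78) + 0)² = (57 + 0)² = 57² = 3249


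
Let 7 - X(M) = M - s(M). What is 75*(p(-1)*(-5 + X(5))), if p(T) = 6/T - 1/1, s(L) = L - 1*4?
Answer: 1050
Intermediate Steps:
s(L) = -4 + L (s(L) = L - 4 = -4 + L)
p(T) = -1 + 6/T (p(T) = 6/T - 1*1 = 6/T - 1 = -1 + 6/T)
X(M) = 3 (X(M) = 7 - (M - (-4 + M)) = 7 - (M + (4 - M)) = 7 - 1*4 = 7 - 4 = 3)
75*(p(-1)*(-5 + X(5))) = 75*(((6 - 1*(-1))/(-1))*(-5 + 3)) = 75*(-(6 + 1)*(-2)) = 75*(-1*7*(-2)) = 75*(-7*(-2)) = 75*14 = 1050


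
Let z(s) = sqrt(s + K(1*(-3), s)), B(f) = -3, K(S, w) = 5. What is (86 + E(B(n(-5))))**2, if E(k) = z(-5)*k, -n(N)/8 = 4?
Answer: 7396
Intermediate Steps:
n(N) = -32 (n(N) = -8*4 = -32)
z(s) = sqrt(5 + s) (z(s) = sqrt(s + 5) = sqrt(5 + s))
E(k) = 0 (E(k) = sqrt(5 - 5)*k = sqrt(0)*k = 0*k = 0)
(86 + E(B(n(-5))))**2 = (86 + 0)**2 = 86**2 = 7396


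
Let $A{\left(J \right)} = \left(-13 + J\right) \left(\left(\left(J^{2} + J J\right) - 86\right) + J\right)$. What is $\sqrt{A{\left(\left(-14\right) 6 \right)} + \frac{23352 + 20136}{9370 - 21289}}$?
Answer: $\frac{i \sqrt{21346914689254}}{3973} \approx 1162.9 i$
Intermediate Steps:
$A{\left(J \right)} = \left(-13 + J\right) \left(-86 + J + 2 J^{2}\right)$ ($A{\left(J \right)} = \left(-13 + J\right) \left(\left(\left(J^{2} + J^{2}\right) - 86\right) + J\right) = \left(-13 + J\right) \left(\left(2 J^{2} - 86\right) + J\right) = \left(-13 + J\right) \left(\left(-86 + 2 J^{2}\right) + J\right) = \left(-13 + J\right) \left(-86 + J + 2 J^{2}\right)$)
$\sqrt{A{\left(\left(-14\right) 6 \right)} + \frac{23352 + 20136}{9370 - 21289}} = \sqrt{\left(1118 - 99 \left(\left(-14\right) 6\right) - 25 \left(\left(-14\right) 6\right)^{2} + 2 \left(\left(-14\right) 6\right)^{3}\right) + \frac{23352 + 20136}{9370 - 21289}} = \sqrt{\left(1118 - -8316 - 25 \left(-84\right)^{2} + 2 \left(-84\right)^{3}\right) + \frac{43488}{-11919}} = \sqrt{\left(1118 + 8316 - 176400 + 2 \left(-592704\right)\right) + 43488 \left(- \frac{1}{11919}\right)} = \sqrt{\left(1118 + 8316 - 176400 - 1185408\right) - \frac{14496}{3973}} = \sqrt{-1352374 - \frac{14496}{3973}} = \sqrt{- \frac{5372996398}{3973}} = \frac{i \sqrt{21346914689254}}{3973}$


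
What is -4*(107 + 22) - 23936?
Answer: -24452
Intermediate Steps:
-4*(107 + 22) - 23936 = -4*129 - 23936 = -516 - 23936 = -24452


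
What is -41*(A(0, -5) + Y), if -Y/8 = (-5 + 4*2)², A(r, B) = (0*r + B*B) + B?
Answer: 2132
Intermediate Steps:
A(r, B) = B + B² (A(r, B) = (0 + B²) + B = B² + B = B + B²)
Y = -72 (Y = -8*(-5 + 4*2)² = -8*(-5 + 8)² = -8*3² = -8*9 = -72)
-41*(A(0, -5) + Y) = -41*(-5*(1 - 5) - 72) = -41*(-5*(-4) - 72) = -41*(20 - 72) = -41*(-52) = 2132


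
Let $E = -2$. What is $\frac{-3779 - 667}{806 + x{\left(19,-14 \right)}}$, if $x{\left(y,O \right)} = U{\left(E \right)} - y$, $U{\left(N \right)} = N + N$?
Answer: $- \frac{494}{87} \approx -5.6782$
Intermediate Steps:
$U{\left(N \right)} = 2 N$
$x{\left(y,O \right)} = -4 - y$ ($x{\left(y,O \right)} = 2 \left(-2\right) - y = -4 - y$)
$\frac{-3779 - 667}{806 + x{\left(19,-14 \right)}} = \frac{-3779 - 667}{806 - 23} = - \frac{4446}{806 - 23} = - \frac{4446}{783} = \left(-4446\right) \frac{1}{783} = - \frac{494}{87}$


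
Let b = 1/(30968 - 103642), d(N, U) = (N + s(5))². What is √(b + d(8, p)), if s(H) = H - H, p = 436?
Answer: √338016584990/72674 ≈ 8.0000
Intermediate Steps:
s(H) = 0
d(N, U) = N² (d(N, U) = (N + 0)² = N²)
b = -1/72674 (b = 1/(-72674) = -1/72674 ≈ -1.3760e-5)
√(b + d(8, p)) = √(-1/72674 + 8²) = √(-1/72674 + 64) = √(4651135/72674) = √338016584990/72674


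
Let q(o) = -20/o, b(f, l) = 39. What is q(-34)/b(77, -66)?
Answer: 10/663 ≈ 0.015083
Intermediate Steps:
q(-34)/b(77, -66) = -20/(-34)/39 = -20*(-1/34)*(1/39) = (10/17)*(1/39) = 10/663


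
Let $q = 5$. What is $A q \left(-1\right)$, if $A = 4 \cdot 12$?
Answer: $-240$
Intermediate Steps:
$A = 48$
$A q \left(-1\right) = 48 \cdot 5 \left(-1\right) = 240 \left(-1\right) = -240$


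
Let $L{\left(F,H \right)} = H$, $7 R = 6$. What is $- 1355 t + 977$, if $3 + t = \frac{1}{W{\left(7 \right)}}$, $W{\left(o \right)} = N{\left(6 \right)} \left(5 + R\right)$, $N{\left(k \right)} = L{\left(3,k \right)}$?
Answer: $\frac{1230847}{246} \approx 5003.4$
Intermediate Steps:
$R = \frac{6}{7}$ ($R = \frac{1}{7} \cdot 6 = \frac{6}{7} \approx 0.85714$)
$N{\left(k \right)} = k$
$W{\left(o \right)} = \frac{246}{7}$ ($W{\left(o \right)} = 6 \left(5 + \frac{6}{7}\right) = 6 \cdot \frac{41}{7} = \frac{246}{7}$)
$t = - \frac{731}{246}$ ($t = -3 + \frac{1}{\frac{246}{7}} = -3 + \frac{7}{246} = - \frac{731}{246} \approx -2.9715$)
$- 1355 t + 977 = \left(-1355\right) \left(- \frac{731}{246}\right) + 977 = \frac{990505}{246} + 977 = \frac{1230847}{246}$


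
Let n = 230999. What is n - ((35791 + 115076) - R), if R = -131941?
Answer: -51809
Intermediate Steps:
n - ((35791 + 115076) - R) = 230999 - ((35791 + 115076) - 1*(-131941)) = 230999 - (150867 + 131941) = 230999 - 1*282808 = 230999 - 282808 = -51809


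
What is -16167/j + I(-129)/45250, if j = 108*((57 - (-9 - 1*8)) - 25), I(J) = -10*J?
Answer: -24157669/7982100 ≈ -3.0265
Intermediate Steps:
j = 5292 (j = 108*((57 - (-9 - 8)) - 25) = 108*((57 - 1*(-17)) - 25) = 108*((57 + 17) - 25) = 108*(74 - 25) = 108*49 = 5292)
-16167/j + I(-129)/45250 = -16167/5292 - 10*(-129)/45250 = -16167*1/5292 + 1290*(1/45250) = -5389/1764 + 129/4525 = -24157669/7982100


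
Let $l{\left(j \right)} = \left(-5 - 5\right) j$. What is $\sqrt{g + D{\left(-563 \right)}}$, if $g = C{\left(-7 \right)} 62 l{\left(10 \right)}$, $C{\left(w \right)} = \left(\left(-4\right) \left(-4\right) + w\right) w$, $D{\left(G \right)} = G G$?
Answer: $\sqrt{707569} \approx 841.17$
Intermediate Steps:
$D{\left(G \right)} = G^{2}$
$l{\left(j \right)} = - 10 j$
$C{\left(w \right)} = w \left(16 + w\right)$ ($C{\left(w \right)} = \left(16 + w\right) w = w \left(16 + w\right)$)
$g = 390600$ ($g = - 7 \left(16 - 7\right) 62 \left(\left(-10\right) 10\right) = \left(-7\right) 9 \cdot 62 \left(-100\right) = \left(-63\right) 62 \left(-100\right) = \left(-3906\right) \left(-100\right) = 390600$)
$\sqrt{g + D{\left(-563 \right)}} = \sqrt{390600 + \left(-563\right)^{2}} = \sqrt{390600 + 316969} = \sqrt{707569}$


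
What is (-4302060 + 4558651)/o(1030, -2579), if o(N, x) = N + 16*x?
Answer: -256591/40234 ≈ -6.3775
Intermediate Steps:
(-4302060 + 4558651)/o(1030, -2579) = (-4302060 + 4558651)/(1030 + 16*(-2579)) = 256591/(1030 - 41264) = 256591/(-40234) = 256591*(-1/40234) = -256591/40234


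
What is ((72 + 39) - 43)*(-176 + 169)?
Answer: -476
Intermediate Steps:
((72 + 39) - 43)*(-176 + 169) = (111 - 43)*(-7) = 68*(-7) = -476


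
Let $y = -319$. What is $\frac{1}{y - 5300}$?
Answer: $- \frac{1}{5619} \approx -0.00017797$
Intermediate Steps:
$\frac{1}{y - 5300} = \frac{1}{-319 - 5300} = \frac{1}{-5619} = - \frac{1}{5619}$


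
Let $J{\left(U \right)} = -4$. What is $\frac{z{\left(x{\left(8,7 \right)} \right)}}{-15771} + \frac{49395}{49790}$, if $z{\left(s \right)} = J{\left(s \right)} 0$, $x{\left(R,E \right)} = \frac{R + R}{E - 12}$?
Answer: $\frac{9879}{9958} \approx 0.99207$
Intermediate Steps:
$x{\left(R,E \right)} = \frac{2 R}{-12 + E}$
$z{\left(s \right)} = 0$ ($z{\left(s \right)} = \left(-4\right) 0 = 0$)
$\frac{z{\left(x{\left(8,7 \right)} \right)}}{-15771} + \frac{49395}{49790} = \frac{0}{-15771} + \frac{49395}{49790} = 0 \left(- \frac{1}{15771}\right) + 49395 \cdot \frac{1}{49790} = 0 + \frac{9879}{9958} = \frac{9879}{9958}$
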